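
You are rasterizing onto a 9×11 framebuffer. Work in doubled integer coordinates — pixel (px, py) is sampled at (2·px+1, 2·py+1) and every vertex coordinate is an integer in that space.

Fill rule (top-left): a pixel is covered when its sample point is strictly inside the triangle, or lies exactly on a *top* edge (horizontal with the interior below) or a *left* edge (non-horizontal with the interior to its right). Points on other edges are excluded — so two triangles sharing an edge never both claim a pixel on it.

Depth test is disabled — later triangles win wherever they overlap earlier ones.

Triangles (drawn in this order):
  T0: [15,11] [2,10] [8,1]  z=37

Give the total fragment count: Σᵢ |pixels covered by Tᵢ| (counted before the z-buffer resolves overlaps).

T0:
  2·area = 123
  edge (15, 11)→(2, 10): d=(-13,-1) top-left  bias=+0
  edge (2, 10)→(8, 1): d=(6,-9) top-left  bias=+0
  edge (8, 1)→(15, 11): d=(7,10) right/bottom  bias=-1
    (3,1)@(7, 3): e=[96,3,24] → X
    (4,1)@(9, 3): e=[98,21,4] → X
    (5,1)@(11, 3): e=[100,39,-16] → .
    (3,2)@(7, 5): e=[70,15,38] → X
    (5,2)@(11, 5): e=[74,51,-2] → .
    (2,3)@(5, 7): e=[42,9,72] → X
    (5,3)@(11, 7): e=[48,63,12] → X
    (6,3)@(13, 7): e=[50,81,-8] → .
    (1,4)@(3, 9): e=[14,3,106] → X
    (6,4)@(13, 9): e=[24,93,6] → X
    (7,4)@(15, 9): e=[26,111,-14] → .
    (1,5)@(3, 11): e=[-12,15,120] → .
    (7,5)@(15, 11): e=[0,123,0] → .  [on edge]
  covered (14 px):
    . . . . . . . . .
    . . . X X . . . .
    . . . X X . . . .
    . . X X X X . . .
    . X X X X X X . .
    . . . . . . . . .
    . . . . . . . . .
    . . . . . . . . .
    . . . . . . . . .
    . . . . . . . . .
    . . . . . . . . .

Result: 14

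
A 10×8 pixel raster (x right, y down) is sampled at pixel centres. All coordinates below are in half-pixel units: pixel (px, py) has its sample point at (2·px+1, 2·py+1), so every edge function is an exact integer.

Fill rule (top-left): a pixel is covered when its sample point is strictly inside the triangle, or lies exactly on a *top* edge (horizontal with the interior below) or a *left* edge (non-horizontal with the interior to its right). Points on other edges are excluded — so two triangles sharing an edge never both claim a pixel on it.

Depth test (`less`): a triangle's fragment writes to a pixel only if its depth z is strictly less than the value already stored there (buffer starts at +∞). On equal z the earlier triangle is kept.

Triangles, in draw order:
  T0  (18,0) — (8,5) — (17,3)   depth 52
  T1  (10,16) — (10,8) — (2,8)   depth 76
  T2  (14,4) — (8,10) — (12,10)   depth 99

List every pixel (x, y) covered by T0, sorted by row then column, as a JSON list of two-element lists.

T0:
  2·area = 25  (B↔C swapped to make it positive)
  edge (18, 0)→(17, 3): d=(-1,3) right/bottom  bias=-1
  edge (17, 3)→(8, 5): d=(-9,2) right/bottom  bias=-1
  edge (8, 5)→(18, 0): d=(10,-5) top-left  bias=+0
    (8,0)@(17, 1): e=[2,18,5] → #
    (9,0)@(19, 1): e=[-4,14,15] → ·
    (6,1)@(13, 3): e=[12,8,5] → #
    (7,1)@(15, 3): e=[6,4,15] → #
    (8,1)@(17, 3): e=[0,0,25] → ·  [on edge]
    (6,2)@(13, 5): e=[10,-10,25] → ·
    (7,2)@(15, 5): e=[4,-14,35] → ·
    (7,4)@(15, 9): e=[0,-50,75] → ·  [on edge]
    (6,7)@(13, 15): e=[0,-100,125] → ·  [on edge]
  covered (3 px):
    · · · · · · · · # ·
    · · · · · · # # · ·
    · · · · · · · · · ·
    · · · · · · · · · ·
    · · · · · · · · · ·
    · · · · · · · · · ·
    · · · · · · · · · ·
    · · · · · · · · · ·
T1:
  2·area = 64  (B↔C swapped to make it positive)
  edge (10, 16)→(2, 8): d=(-8,-8) top-left  bias=+0
  edge (2, 8)→(10, 8): d=(8,0) top-left  bias=+0
  edge (10, 8)→(10, 16): d=(0,8) right/bottom  bias=-1
    (0,3)@(1, 7): e=[0,-8,72] → ·  [on edge]
    (1,4)@(3, 9): e=[0,8,56] → #  [on edge]
    (2,4)@(5, 9): e=[16,8,40] → #
    (3,4)@(7, 9): e=[32,8,24] → #
    (4,4)@(9, 9): e=[48,8,8] → #
    (5,4)@(11, 9): e=[64,8,-8] → ·
    (1,5)@(3, 11): e=[-16,24,56] → ·
    (2,5)@(5, 11): e=[0,24,40] → #  [on edge]
    (5,5)@(11, 11): e=[48,24,-8] → ·
    (2,6)@(5, 13): e=[-16,40,40] → ·
    (3,6)@(7, 13): e=[0,40,24] → #  [on edge]
    (5,6)@(11, 13): e=[32,40,-8] → ·
    (4,7)@(9, 15): e=[0,56,8] → #  [on edge]
  covered (10 px):
    · · · · · · · · · ·
    · · · · · · · · · ·
    · · · · · · · · · ·
    · · · · · · · · · ·
    · # # # # · · · · ·
    · · # # # · · · · ·
    · · · # # · · · · ·
    · · · · # · · · · ·
T2:
  2·area = 24  (B↔C swapped to make it positive)
  edge (14, 4)→(12, 10): d=(-2,6) right/bottom  bias=-1
  edge (12, 10)→(8, 10): d=(-4,0) right/bottom  bias=-1
  edge (8, 10)→(14, 4): d=(6,-6) top-left  bias=+0
    (7,0)@(15, 1): e=[0,36,-12] → ·  [on edge]
    (8,0)@(17, 1): e=[-12,36,0] → ·  [on edge]
    (7,1)@(15, 3): e=[-4,28,0] → ·  [on edge]
    (6,2)@(13, 5): e=[4,20,0] → #  [on edge]
    (7,2)@(15, 5): e=[-8,20,12] → ·
    (5,3)@(11, 7): e=[12,12,0] → #  [on edge]
    (6,3)@(13, 7): e=[0,12,12] → ·  [on edge]
    (4,4)@(9, 9): e=[20,4,0] → #  [on edge]
    (6,4)@(13, 9): e=[-4,4,24] → ·
    (3,5)@(7, 11): e=[28,-4,0] → ·  [on edge]
    (4,5)@(9, 11): e=[16,-4,12] → ·
    (5,5)@(11, 11): e=[4,-4,24] → ·
    (2,6)@(5, 13): e=[36,-12,0] → ·  [on edge]
    (5,6)@(11, 13): e=[0,-12,36] → ·  [on edge]
    (1,7)@(3, 15): e=[44,-20,0] → ·  [on edge]
  covered (4 px):
    · · · · · · · · · ·
    · · · · · · · · · ·
    · · · · · · # · · ·
    · · · · · # · · · ·
    · · · · # # · · · ·
    · · · · · · · · · ·
    · · · · · · · · · ·
    · · · · · · · · · ·

Final: [[8,0],[6,1],[7,1]]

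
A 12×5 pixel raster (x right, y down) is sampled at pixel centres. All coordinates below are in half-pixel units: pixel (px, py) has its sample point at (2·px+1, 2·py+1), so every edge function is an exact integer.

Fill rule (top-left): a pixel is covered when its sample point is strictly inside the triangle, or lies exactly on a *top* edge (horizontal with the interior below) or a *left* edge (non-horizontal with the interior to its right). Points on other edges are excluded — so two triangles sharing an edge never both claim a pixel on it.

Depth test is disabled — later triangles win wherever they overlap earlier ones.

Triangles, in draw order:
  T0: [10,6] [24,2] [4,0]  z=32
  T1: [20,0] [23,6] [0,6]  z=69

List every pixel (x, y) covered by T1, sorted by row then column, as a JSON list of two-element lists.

T0:
  2·area = 108  (B↔C swapped to make it positive)
  edge (10, 6)→(4, 0): d=(-6,-6) top-left  bias=+0
  edge (4, 0)→(24, 2): d=(20,2) right/bottom  bias=-1
  edge (24, 2)→(10, 6): d=(-14,4) right/bottom  bias=-1
    (2,0)@(5, 1): e=[0,18,90] → X  [on edge]
    (3,0)@(7, 1): e=[12,14,82] → X
    (4,0)@(9, 1): e=[24,10,74] → X
    (5,0)@(11, 1): e=[36,6,66] → X
    (6,0)@(13, 1): e=[48,2,58] → X
    (7,0)@(15, 1): e=[60,-2,50] → .
    (2,1)@(5, 3): e=[-12,58,62] → .
    (3,1)@(7, 3): e=[0,54,54] → X  [on edge]
    (7,1)@(15, 3): e=[48,38,22] → X
    (8,1)@(17, 3): e=[60,34,14] → X
    (9,1)@(19, 3): e=[72,30,6] → X
    (10,1)@(21, 3): e=[84,26,-2] → .
    (4,2)@(9, 5): e=[0,90,18] → X  [on edge]
    (5,3)@(11, 7): e=[0,126,-18] → .  [on edge]
    (6,4)@(13, 9): e=[0,162,-54] → .  [on edge]
  covered (15 px):
    . . X X X X X . . . . .
    . . . X X X X X X X . .
    . . . . X X X . . . . .
    . . . . . . . . . . . .
    . . . . . . . . . . . .
T1:
  2·area = 138
  edge (20, 0)→(23, 6): d=(3,6) right/bottom  bias=-1
  edge (23, 6)→(0, 6): d=(-23,0) right/bottom  bias=-1
  edge (0, 6)→(20, 0): d=(20,-6) top-left  bias=+0
    (8,0)@(17, 1): e=[21,115,2] → X
    (9,0)@(19, 1): e=[9,115,14] → X
    (10,0)@(21, 1): e=[-3,115,26] → .
    (5,1)@(11, 3): e=[63,69,6] → X
    (6,1)@(13, 3): e=[51,69,18] → X
    (7,1)@(15, 3): e=[39,69,30] → X
    (10,1)@(21, 3): e=[3,69,66] → X
    (11,1)@(23, 3): e=[-9,69,78] → .
    (2,2)@(5, 5): e=[105,23,10] → X
    (3,2)@(7, 5): e=[93,23,22] → X
    (4,2)@(9, 5): e=[81,23,34] → X
    (11,2)@(23, 5): e=[-3,23,118] → .
  covered (17 px):
    . . . . . . . . X X . .
    . . . . . X X X X X X .
    . . X X X X X X X X X .
    . . . . . . . . . . . .
    . . . . . . . . . . . .

Answer: [[8,0],[9,0],[5,1],[6,1],[7,1],[8,1],[9,1],[10,1],[2,2],[3,2],[4,2],[5,2],[6,2],[7,2],[8,2],[9,2],[10,2]]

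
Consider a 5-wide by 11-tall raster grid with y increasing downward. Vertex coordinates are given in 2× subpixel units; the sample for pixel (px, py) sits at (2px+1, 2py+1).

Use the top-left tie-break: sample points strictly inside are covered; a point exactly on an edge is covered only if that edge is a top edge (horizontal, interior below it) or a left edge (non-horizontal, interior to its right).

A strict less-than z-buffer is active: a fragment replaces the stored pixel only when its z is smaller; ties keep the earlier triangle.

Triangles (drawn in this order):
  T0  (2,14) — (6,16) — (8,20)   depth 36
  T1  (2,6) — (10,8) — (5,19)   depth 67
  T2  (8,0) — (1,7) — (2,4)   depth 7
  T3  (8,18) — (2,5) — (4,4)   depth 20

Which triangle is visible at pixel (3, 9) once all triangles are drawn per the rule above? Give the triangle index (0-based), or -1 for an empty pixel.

T0:
  2·area = 12
  edge (2, 14)→(6, 16): d=(4,2) right/bottom  bias=-1
  edge (6, 16)→(8, 20): d=(2,4) right/bottom  bias=-1
  edge (8, 20)→(2, 14): d=(-6,-6) top-left  bias=+0
    (0,6)@(1, 13): e=[-2,14,0] → .  [on edge]
    (1,7)@(3, 15): e=[2,10,0] → X  [on edge]
    (2,7)@(5, 15): e=[-2,2,12] → .
    (1,8)@(3, 17): e=[10,14,-12] → .
    (2,8)@(5, 17): e=[6,6,0] → X  [on edge]
    (3,8)@(7, 17): e=[2,-2,12] → .
    (2,9)@(5, 19): e=[14,10,-12] → .
    (3,9)@(7, 19): e=[10,2,0] → X  [on edge]
    (4,9)@(9, 19): e=[6,-6,12] → .
    (3,10)@(7, 21): e=[18,6,-12] → .
    (4,10)@(9, 21): e=[14,-2,0] → .  [on edge]
  covered (3 px):
    . . . . .
    . . . . .
    . . . . .
    . . . . .
    . . . . .
    . . . . .
    . . . . .
    . X . . .
    . . X . .
    . . . X .
    . . . . .
T1:
  2·area = 98
  edge (2, 6)→(10, 8): d=(8,2) right/bottom  bias=-1
  edge (10, 8)→(5, 19): d=(-5,11) right/bottom  bias=-1
  edge (5, 19)→(2, 6): d=(-3,-13) top-left  bias=+0
    (1,3)@(3, 7): e=[6,82,10] → X
    (2,3)@(5, 7): e=[2,60,36] → X
    (3,3)@(7, 7): e=[-2,38,62] → .
    (1,4)@(3, 9): e=[22,72,4] → X
    (3,4)@(7, 9): e=[14,28,56] → X
    (4,4)@(9, 9): e=[10,6,82] → X
    (1,5)@(3, 11): e=[38,62,-2] → .
    (2,5)@(5, 11): e=[34,40,24] → X
    (4,5)@(9, 11): e=[26,-4,76] → .
    (2,6)@(5, 13): e=[50,30,18] → X
    (4,6)@(9, 13): e=[42,-14,70] → .
    (2,7)@(5, 15): e=[66,20,12] → X
    (2,9)@(5, 19): e=[98,0,0] → .  [on edge]
  covered (12 px):
    . . . . .
    . . . . .
    . . . . .
    . X X . .
    . X X X X
    . . X X .
    . . X X .
    . . X . .
    . . X . .
    . . . . .
    . . . . .
T2:
  2·area = 14
  edge (8, 0)→(1, 7): d=(-7,7) right/bottom  bias=-1
  edge (1, 7)→(2, 4): d=(1,-3) top-left  bias=+0
  edge (2, 4)→(8, 0): d=(6,-4) top-left  bias=+0
    (1,0)@(3, 1): e=[28,0,-14] → .  [on edge]
    (3,0)@(7, 1): e=[0,12,2] → .  [on edge]
    (2,1)@(5, 3): e=[0,8,6] → .  [on edge]
    (1,2)@(3, 5): e=[0,4,10] → .  [on edge]
    (0,3)@(1, 7): e=[0,0,14] → .  [on edge]
  covered (0 px):
    . . . . .
    . . . . .
    . . . . .
    . . . . .
    . . . . .
    . . . . .
    . . . . .
    . . . . .
    . . . . .
    . . . . .
    . . . . .
T3:
  2·area = 32
  edge (8, 18)→(2, 5): d=(-6,-13) top-left  bias=+0
  edge (2, 5)→(4, 4): d=(2,-1) top-left  bias=+0
  edge (4, 4)→(8, 18): d=(4,14) right/bottom  bias=-1
    (1,2)@(3, 5): e=[13,1,18] → X
    (2,2)@(5, 5): e=[39,3,-10] → .
    (1,3)@(3, 7): e=[1,5,26] → X
    (2,3)@(5, 7): e=[27,7,-2] → .
    (1,4)@(3, 9): e=[-11,9,34] → .
    (2,4)@(5, 9): e=[15,11,6] → X
    (3,4)@(7, 9): e=[41,13,-22] → .
    (2,5)@(5, 11): e=[3,15,14] → X
    (3,5)@(7, 11): e=[29,17,-14] → .
    (2,6)@(5, 13): e=[-9,19,22] → .
    (3,7)@(7, 15): e=[5,25,2] → X
    (4,7)@(9, 15): e=[31,27,-26] → .
  covered (5 px):
    . . . . .
    . . . . .
    . X . . .
    . X . . .
    . . X . .
    . . X . .
    . . . . .
    . . . X .
    . . . . .
    . . . . .
    . . . . .

Z-buffer (winner per pixel, '.' = empty):
  . . . . .
  . . . . .
  . 3 . . .
  . 3 1 . .
  . 1 3 1 1
  . . 3 1 .
  . . 1 1 .
  . 0 1 3 .
  . . 0 . .
  . . . 0 .
  . . . . .

Final: 0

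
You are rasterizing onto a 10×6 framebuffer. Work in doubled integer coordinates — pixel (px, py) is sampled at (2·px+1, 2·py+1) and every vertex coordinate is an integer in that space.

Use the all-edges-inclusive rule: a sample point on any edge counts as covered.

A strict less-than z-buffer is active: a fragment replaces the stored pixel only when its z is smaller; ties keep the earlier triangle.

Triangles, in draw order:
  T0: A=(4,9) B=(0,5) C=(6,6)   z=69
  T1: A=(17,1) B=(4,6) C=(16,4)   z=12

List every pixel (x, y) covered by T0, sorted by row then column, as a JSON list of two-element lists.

T0:
  2·area = 20
  edge (4, 9)→(0, 5): d=(-4,-4) inclusive
  edge (0, 5)→(6, 6): d=(6,1) inclusive
  edge (6, 6)→(4, 9): d=(-2,3) inclusive
    (1,3)@(3, 7): e=[4,9,7] → #
    (2,3)@(5, 7): e=[12,7,1] → #
    (3,3)@(7, 7): e=[20,5,-5] → ·
    (1,4)@(3, 9): e=[-4,21,3] → ·
    (2,4)@(5, 9): e=[4,19,-3] → ·
  covered (2 px):
    · · · · · · · · · ·
    · · · · · · · · · ·
    · · · · · · · · · ·
    · # # · · · · · · ·
    · · · · · · · · · ·
    · · · · · · · · · ·
T1:
  2·area = 34  (B↔C swapped to make it positive)
  edge (17, 1)→(16, 4): d=(-1,3) inclusive
  edge (16, 4)→(4, 6): d=(-12,2) inclusive
  edge (4, 6)→(17, 1): d=(13,-5) inclusive
    (8,0)@(17, 1): e=[0,34,0] → #  [on edge]
    (9,0)@(19, 1): e=[-6,30,10] → ·
    (6,1)@(13, 3): e=[10,18,6] → #
    (7,1)@(15, 3): e=[4,14,16] → #
    (8,1)@(17, 3): e=[-2,10,26] → ·
    (3,2)@(7, 5): e=[26,6,2] → #
    (4,2)@(9, 5): e=[20,2,12] → #
    (5,2)@(11, 5): e=[14,-2,22] → ·
    (6,2)@(13, 5): e=[8,-6,32] → ·
    (7,2)@(15, 5): e=[2,-10,42] → ·
    (3,3)@(7, 7): e=[24,-18,28] → ·
    (4,3)@(9, 7): e=[18,-22,38] → ·
    (7,3)@(15, 7): e=[0,-34,68] → ·  [on edge]
  covered (5 px):
    · · · · · · · · # ·
    · · · · · · # # · ·
    · · · # # · · · · ·
    · · · · · · · · · ·
    · · · · · · · · · ·
    · · · · · · · · · ·

Answer: [[1,3],[2,3]]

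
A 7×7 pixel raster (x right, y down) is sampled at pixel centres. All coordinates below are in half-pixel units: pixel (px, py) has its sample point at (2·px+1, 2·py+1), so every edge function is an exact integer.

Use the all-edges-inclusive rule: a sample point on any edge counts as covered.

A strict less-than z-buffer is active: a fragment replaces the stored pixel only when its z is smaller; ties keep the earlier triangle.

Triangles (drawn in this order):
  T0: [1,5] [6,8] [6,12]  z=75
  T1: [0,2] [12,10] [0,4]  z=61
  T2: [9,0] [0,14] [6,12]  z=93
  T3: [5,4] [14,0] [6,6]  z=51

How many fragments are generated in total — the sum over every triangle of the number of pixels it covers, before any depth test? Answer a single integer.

T0:
  2·area = 20
  edge (1, 5)→(6, 8): d=(5,3) inclusive
  edge (6, 8)→(6, 12): d=(0,4) inclusive
  edge (6, 12)→(1, 5): d=(-5,-7) inclusive
    (0,2)@(1, 5): e=[0,20,0] → X  [on edge]
    (1,2)@(3, 5): e=[-6,12,14] → .
    (0,3)@(1, 7): e=[10,20,-10] → .
    (1,3)@(3, 7): e=[4,12,4] → X
    (2,3)@(5, 7): e=[-2,4,18] → .
    (1,4)@(3, 9): e=[14,12,-6] → .
    (2,4)@(5, 9): e=[8,4,8] → X
    (3,4)@(7, 9): e=[2,-4,22] → .
    (2,5)@(5, 11): e=[18,4,-2] → .
    (5,5)@(11, 11): e=[0,-20,40] → .  [on edge]
  covered (3 px):
    . . . . . . .
    . . . . . . .
    X . . . . . .
    . X . . . . .
    . . X . . . .
    . . . . . . .
    . . . . . . .
T1:
  2·area = 24
  edge (0, 2)→(12, 10): d=(12,8) inclusive
  edge (12, 10)→(0, 4): d=(-12,-6) inclusive
  edge (0, 4)→(0, 2): d=(0,-2) inclusive
    (0,1)@(1, 3): e=[4,18,2] → X
    (1,1)@(3, 3): e=[-12,30,6] → .
    (0,2)@(1, 5): e=[28,-6,2] → .
    (1,2)@(3, 5): e=[12,6,6] → X
    (2,2)@(5, 5): e=[-4,18,10] → .
    (1,3)@(3, 7): e=[36,-18,6] → .
    (3,3)@(7, 7): e=[4,6,14] → X
    (4,3)@(9, 7): e=[-12,18,18] → .
    (3,4)@(7, 9): e=[28,-18,14] → .
  covered (3 px):
    . . . . . . .
    X . . . . . .
    . X . . . . .
    . . . X . . .
    . . . . . . .
    . . . . . . .
    . . . . . . .
T2:
  2·area = 66  (B↔C swapped to make it positive)
  edge (9, 0)→(6, 12): d=(-3,12) inclusive
  edge (6, 12)→(0, 14): d=(-6,2) inclusive
  edge (0, 14)→(9, 0): d=(9,-14) inclusive
    (3,2)@(7, 5): e=[9,40,17] → X
    (4,2)@(9, 5): e=[-15,36,45] → .
    (2,3)@(5, 7): e=[27,32,7] → X
    (4,3)@(9, 7): e=[-21,24,63] → .
    (2,4)@(5, 9): e=[21,20,25] → X
    (3,4)@(7, 9): e=[-3,16,53] → .
    (1,5)@(3, 11): e=[39,12,15] → X
    (3,5)@(7, 11): e=[-9,4,71] → .
    (4,5)@(9, 11): e=[-33,0,99] → .  [on edge]
    (0,6)@(1, 13): e=[57,4,5] → X
    (1,6)@(3, 13): e=[33,0,33] → X  [on edge]
    (2,6)@(5, 13): e=[9,-4,61] → .
  covered (8 px):
    . . . . . . .
    . . . . . . .
    . . . X . . .
    . . X X . . .
    . . X . . . .
    . X X . . . .
    X X . . . . .
T3:
  2·area = 22
  edge (5, 4)→(14, 0): d=(9,-4) inclusive
  edge (14, 0)→(6, 6): d=(-8,6) inclusive
  edge (6, 6)→(5, 4): d=(-1,-2) inclusive
    (4,1)@(9, 3): e=[7,6,9] → X
    (5,1)@(11, 3): e=[15,-6,13] → .
    (3,2)@(7, 5): e=[17,2,3] → X
    (4,2)@(9, 5): e=[25,-10,7] → .
    (3,3)@(7, 7): e=[35,-14,1] → .
  covered (2 px):
    . . . . . . .
    . . . . X . .
    . . . X . . .
    . . . . . . .
    . . . . . . .
    . . . . . . .
    . . . . . . .

Result: 16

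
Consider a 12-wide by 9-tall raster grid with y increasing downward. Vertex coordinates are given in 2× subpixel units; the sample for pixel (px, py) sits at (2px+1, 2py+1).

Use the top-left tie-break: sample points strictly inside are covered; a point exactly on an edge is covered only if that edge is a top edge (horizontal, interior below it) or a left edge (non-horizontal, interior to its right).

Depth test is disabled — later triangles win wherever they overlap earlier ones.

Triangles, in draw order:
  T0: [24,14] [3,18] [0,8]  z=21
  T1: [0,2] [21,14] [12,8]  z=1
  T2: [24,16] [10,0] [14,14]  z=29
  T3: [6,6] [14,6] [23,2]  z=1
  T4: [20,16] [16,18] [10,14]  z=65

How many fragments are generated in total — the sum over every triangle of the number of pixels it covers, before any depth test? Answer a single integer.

T0:
  2·area = 222
  edge (24, 14)→(3, 18): d=(-21,4) right/bottom  bias=-1
  edge (3, 18)→(0, 8): d=(-3,-10) top-left  bias=+0
  edge (0, 8)→(24, 14): d=(24,6) right/bottom  bias=-1
    (0,4)@(1, 9): e=[197,7,18] → X
    (1,4)@(3, 9): e=[189,27,6] → X
    (2,4)@(5, 9): e=[181,47,-6] → .
    (0,5)@(1, 11): e=[155,1,66] → X
    (2,5)@(5, 11): e=[139,41,42] → X
    (3,5)@(7, 11): e=[131,61,30] → X
    (4,5)@(9, 11): e=[123,81,18] → X
    (5,5)@(11, 11): e=[115,101,6] → X
    (6,5)@(13, 11): e=[107,121,-6] → .
    (0,6)@(1, 13): e=[113,-5,114] → .
    (1,6)@(3, 13): e=[105,15,102] → X
    (6,6)@(13, 13): e=[65,115,42] → X
  covered (28 px):
    . . . . . . . . . . . .
    . . . . . . . . . . . .
    . . . . . . . . . . . .
    . . . . . . . . . . . .
    X X . . . . . . . . . .
    X X X X X X . . . . . .
    . X X X X X X X X X . .
    . X X X X X X X X . . .
    . X X X . . . . . . . .
T1:
  2·area = 18  (B↔C swapped to make it positive)
  edge (0, 2)→(12, 8): d=(12,6) right/bottom  bias=-1
  edge (12, 8)→(21, 14): d=(9,6) right/bottom  bias=-1
  edge (21, 14)→(0, 2): d=(-21,-12) top-left  bias=+0
    (4,3)@(9, 7): e=[6,9,3] → X
    (5,3)@(11, 7): e=[-6,-3,27] → .
    (4,4)@(9, 9): e=[30,27,-39] → .
    (6,4)@(13, 9): e=[6,3,9] → X
    (7,4)@(15, 9): e=[-6,-9,33] → .
    (6,5)@(13, 11): e=[30,21,-33] → .
  covered (2 px):
    . . . . . . . . . . . .
    . . . . . . . . . . . .
    . . . . . . . . . . . .
    . . . . X . . . . . . .
    . . . . . . X . . . . .
    . . . . . . . . . . . .
    . . . . . . . . . . . .
    . . . . . . . . . . . .
    . . . . . . . . . . . .
T2:
  2·area = 132  (B↔C swapped to make it positive)
  edge (24, 16)→(14, 14): d=(-10,-2) top-left  bias=+0
  edge (14, 14)→(10, 0): d=(-4,-14) top-left  bias=+0
  edge (10, 0)→(24, 16): d=(14,16) right/bottom  bias=-1
    (5,1)@(11, 3): e=[104,2,26] → X
    (6,1)@(13, 3): e=[108,30,-6] → .
    (5,2)@(11, 5): e=[84,-6,54] → .
    (6,2)@(13, 5): e=[88,22,22] → X
    (7,2)@(15, 5): e=[92,50,-10] → .
    (6,3)@(13, 7): e=[68,14,50] → X
    (7,3)@(15, 7): e=[72,42,18] → X
    (8,3)@(17, 7): e=[76,70,-14] → .
    (6,4)@(13, 9): e=[48,6,78] → X
    (8,4)@(17, 9): e=[56,62,14] → X
    (9,4)@(19, 9): e=[60,90,-18] → .
    (6,5)@(13, 11): e=[28,-2,106] → .
    (4,6)@(9, 13): e=[0,-66,198] → .  [on edge]
    (9,7)@(19, 15): e=[0,66,66] → X  [on edge]
  covered (17 px):
    . . . . . . . . . . . .
    . . . . . X . . . . . .
    . . . . . . X . . . . .
    . . . . . . X X . . . .
    . . . . . . X X X . . .
    . . . . . . . X X X . .
    . . . . . . . X X X X .
    . . . . . . . . . X X X
    . . . . . . . . . . . .
T3:
  2·area = 32  (B↔C swapped to make it positive)
  edge (6, 6)→(23, 2): d=(17,-4) top-left  bias=+0
  edge (23, 2)→(14, 6): d=(-9,4) right/bottom  bias=-1
  edge (14, 6)→(6, 6): d=(-8,0) right/bottom  bias=-1
    (9,1)@(19, 3): e=[1,7,24] → X
    (10,1)@(21, 3): e=[9,-1,24] → .
    (5,2)@(11, 5): e=[3,21,8] → X
    (6,2)@(13, 5): e=[11,13,8] → X
    (7,2)@(15, 5): e=[19,5,8] → X
    (8,2)@(17, 5): e=[27,-3,8] → .
    (9,2)@(19, 5): e=[35,-11,8] → .
    (5,3)@(11, 7): e=[37,3,-8] → .
    (6,3)@(13, 7): e=[45,-5,-8] → .
    (7,3)@(15, 7): e=[53,-13,-8] → .
  covered (4 px):
    . . . . . . . . . . . .
    . . . . . . . . . X . .
    . . . . . X X X . . . .
    . . . . . . . . . . . .
    . . . . . . . . . . . .
    . . . . . . . . . . . .
    . . . . . . . . . . . .
    . . . . . . . . . . . .
    . . . . . . . . . . . .
T4:
  2·area = 28
  edge (20, 16)→(16, 18): d=(-4,2) right/bottom  bias=-1
  edge (16, 18)→(10, 14): d=(-6,-4) top-left  bias=+0
  edge (10, 14)→(20, 16): d=(10,2) right/bottom  bias=-1
    (2,6)@(5, 13): e=[42,-14,0] → .  [on edge]
    (6,7)@(13, 15): e=[18,6,4] → X
    (7,7)@(15, 15): e=[14,14,0] → .  [on edge]
    (6,8)@(13, 17): e=[10,-6,24] → .
    (7,8)@(15, 17): e=[6,2,20] → X
    (8,8)@(17, 17): e=[2,10,16] → X
    (9,8)@(19, 17): e=[-2,18,12] → .
  covered (3 px):
    . . . . . . . . . . . .
    . . . . . . . . . . . .
    . . . . . . . . . . . .
    . . . . . . . . . . . .
    . . . . . . . . . . . .
    . . . . . . . . . . . .
    . . . . . . . . . . . .
    . . . . . . X . . . . .
    . . . . . . . X X . . .

Answer: 54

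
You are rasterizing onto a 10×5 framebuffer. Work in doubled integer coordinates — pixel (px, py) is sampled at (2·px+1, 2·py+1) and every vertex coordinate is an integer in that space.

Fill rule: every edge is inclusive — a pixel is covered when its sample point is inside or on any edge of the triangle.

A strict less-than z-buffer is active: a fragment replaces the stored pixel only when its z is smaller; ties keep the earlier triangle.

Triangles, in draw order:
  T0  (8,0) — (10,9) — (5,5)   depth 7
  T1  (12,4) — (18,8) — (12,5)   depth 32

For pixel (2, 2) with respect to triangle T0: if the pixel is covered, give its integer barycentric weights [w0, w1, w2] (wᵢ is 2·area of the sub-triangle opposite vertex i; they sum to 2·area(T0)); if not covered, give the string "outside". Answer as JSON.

T0:
  2·area = 37
  edge (8, 0)→(10, 9): d=(2,9) inclusive
  edge (10, 9)→(5, 5): d=(-5,-4) inclusive
  edge (5, 5)→(8, 0): d=(3,-5) inclusive
    (3,1)@(7, 3): e=[15,18,4] → █
    (4,1)@(9, 3): e=[-3,26,14] → ·
    (2,2)@(5, 5): e=[37,0,0] → █  [on edge]
    (4,2)@(9, 5): e=[1,16,20] → █
    (5,2)@(11, 5): e=[-17,24,30] → ·
    (2,3)@(5, 7): e=[41,-10,6] → ·
    (3,3)@(7, 7): e=[23,-2,16] → ·
    (4,3)@(9, 7): e=[5,6,26] → █
    (5,3)@(11, 7): e=[-13,14,36] → ·
    (4,4)@(9, 9): e=[9,-4,32] → ·
  covered (5 px):
    · · · · · · · · · ·
    · · · █ · · · · · ·
    · · █ █ █ · · · · ·
    · · · · █ · · · · ·
    · · · · · · · · · ·
T1:
  2·area = 6
  edge (12, 4)→(18, 8): d=(6,4) inclusive
  edge (18, 8)→(12, 5): d=(-6,-3) inclusive
  edge (12, 5)→(12, 4): d=(0,-1) inclusive
    (6,2)@(13, 5): e=[2,3,1] → █
    (7,2)@(15, 5): e=[-6,9,3] → ·
    (6,3)@(13, 7): e=[14,-9,1] → ·
  covered (1 px):
    · · · · · · · · · ·
    · · · · · · · · · ·
    · · · · · · █ · · ·
    · · · · · · · · · ·
    · · · · · · · · · ·

Result: [0,0,37]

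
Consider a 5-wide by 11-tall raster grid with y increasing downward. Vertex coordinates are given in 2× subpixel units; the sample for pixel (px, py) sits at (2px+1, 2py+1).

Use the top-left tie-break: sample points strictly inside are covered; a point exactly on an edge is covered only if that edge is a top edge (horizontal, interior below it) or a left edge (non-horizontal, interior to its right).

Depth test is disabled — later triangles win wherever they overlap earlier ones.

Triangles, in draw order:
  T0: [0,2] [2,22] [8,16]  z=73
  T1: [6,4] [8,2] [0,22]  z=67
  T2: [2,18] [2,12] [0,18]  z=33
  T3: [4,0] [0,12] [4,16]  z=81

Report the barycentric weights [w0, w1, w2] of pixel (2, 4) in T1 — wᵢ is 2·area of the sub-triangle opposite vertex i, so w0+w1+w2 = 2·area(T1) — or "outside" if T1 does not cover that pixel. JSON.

T0:
  2·area = 132  (B↔C swapped to make it positive)
  edge (0, 2)→(8, 16): d=(8,14) right/bottom  bias=-1
  edge (8, 16)→(2, 22): d=(-6,6) right/bottom  bias=-1
  edge (2, 22)→(0, 2): d=(-2,-20) top-left  bias=+0
    (0,2)@(1, 5): e=[10,108,14] → █
    (1,2)@(3, 5): e=[-18,96,54] → ·
    (0,3)@(1, 7): e=[26,96,10] → █
    (1,3)@(3, 7): e=[-2,84,50] → ·
    (0,4)@(1, 9): e=[42,84,6] → █
    (1,4)@(3, 9): e=[14,72,46] → █
    (2,4)@(5, 9): e=[-14,60,86] → ·
    (0,5)@(1, 11): e=[58,72,2] → █
    (2,5)@(5, 11): e=[2,48,82] → █
    (3,5)@(7, 11): e=[-26,36,122] → ·
    (0,6)@(1, 13): e=[74,60,-2] → ·
    (1,6)@(3, 13): e=[46,48,38] → █
    (4,7)@(9, 15): e=[-22,0,154] → ·  [on edge]
    (3,8)@(7, 17): e=[22,0,110] → ·  [on edge]
    (2,9)@(5, 19): e=[66,0,66] → ·  [on edge]
    (1,10)@(3, 21): e=[110,0,22] → ·  [on edge]
  covered (15 px):
    · · · · ·
    · · · · ·
    █ · · · ·
    █ · · · ·
    █ █ · · ·
    █ █ █ · ·
    · █ █ · ·
    · █ █ █ ·
    · █ █ · ·
    · █ · · ·
    · · · · ·
T1:
  2·area = 24
  edge (6, 4)→(8, 2): d=(2,-2) top-left  bias=+0
  edge (8, 2)→(0, 22): d=(-8,20) right/bottom  bias=-1
  edge (0, 22)→(6, 4): d=(6,-18) top-left  bias=+0
    (3,0)@(7, 1): e=[-4,28,0] → ·  [on edge]
    (4,0)@(9, 1): e=[0,-12,36] → ·  [on edge]
    (3,1)@(7, 3): e=[0,12,12] → █  [on edge]
    (4,1)@(9, 3): e=[4,-28,48] → ·
    (2,2)@(5, 5): e=[0,36,-12] → ·  [on edge]
    (3,2)@(7, 5): e=[4,-4,24] → ·
    (1,3)@(3, 7): e=[0,60,-36] → ·  [on edge]
    (2,3)@(5, 7): e=[4,20,0] → █  [on edge]
    (3,3)@(7, 7): e=[8,-20,36] → ·
    (0,4)@(1, 9): e=[0,84,-60] → ·  [on edge]
    (2,4)@(5, 9): e=[8,4,12] → █
    (3,4)@(7, 9): e=[12,-36,48] → ·
    (1,6)@(3, 13): e=[12,12,0] → █  [on edge]
    (0,9)@(1, 19): e=[20,4,0] → █  [on edge]
  covered (5 px):
    · · · · ·
    · · · █ ·
    · · · · ·
    · · █ · ·
    · · █ · ·
    · · · · ·
    · █ · · ·
    · · · · ·
    · · · · ·
    █ · · · ·
    · · · · ·
T2:
  2·area = 12  (B↔C swapped to make it positive)
  edge (2, 18)→(0, 18): d=(-2,0) right/bottom  bias=-1
  edge (0, 18)→(2, 12): d=(2,-6) top-left  bias=+0
  edge (2, 12)→(2, 18): d=(0,6) right/bottom  bias=-1
    (2,1)@(5, 3): e=[30,0,-18] → ·  [on edge]
    (1,4)@(3, 9): e=[18,0,-6] → ·  [on edge]
    (0,7)@(1, 15): e=[6,0,6] → █  [on edge]
    (1,7)@(3, 15): e=[6,12,-6] → ·
    (0,8)@(1, 17): e=[2,4,6] → █
    (1,8)@(3, 17): e=[2,16,-6] → ·
    (0,9)@(1, 19): e=[-2,8,6] → ·
  covered (2 px):
    · · · · ·
    · · · · ·
    · · · · ·
    · · · · ·
    · · · · ·
    · · · · ·
    · · · · ·
    █ · · · ·
    █ · · · ·
    · · · · ·
    · · · · ·
T3:
  2·area = 64  (B↔C swapped to make it positive)
  edge (4, 0)→(4, 16): d=(0,16) right/bottom  bias=-1
  edge (4, 16)→(0, 12): d=(-4,-4) top-left  bias=+0
  edge (0, 12)→(4, 0): d=(4,-12) top-left  bias=+0
    (1,1)@(3, 3): e=[16,48,0] → █  [on edge]
    (2,1)@(5, 3): e=[-16,56,24] → ·
    (1,2)@(3, 5): e=[16,40,8] → █
    (2,2)@(5, 5): e=[-16,48,32] → ·
    (1,3)@(3, 7): e=[16,32,16] → █
    (2,3)@(5, 7): e=[-16,40,40] → ·
    (0,4)@(1, 9): e=[48,16,0] → █  [on edge]
    (2,4)@(5, 9): e=[-16,32,48] → ·
    (0,5)@(1, 11): e=[48,8,8] → █
    (2,5)@(5, 11): e=[-16,24,56] → ·
    (0,6)@(1, 13): e=[48,0,16] → █  [on edge]
    (2,6)@(5, 13): e=[-16,16,64] → ·
    (1,7)@(3, 15): e=[16,0,48] → █  [on edge]
    (2,8)@(5, 17): e=[-16,0,80] → ·  [on edge]
    (3,9)@(7, 19): e=[-48,0,112] → ·  [on edge]
    (4,10)@(9, 21): e=[-80,0,144] → ·  [on edge]
  covered (10 px):
    · · · · ·
    · █ · · ·
    · █ · · ·
    · █ · · ·
    █ █ · · ·
    █ █ · · ·
    █ █ · · ·
    · █ · · ·
    · · · · ·
    · · · · ·
    · · · · ·

Answer: [4,12,8]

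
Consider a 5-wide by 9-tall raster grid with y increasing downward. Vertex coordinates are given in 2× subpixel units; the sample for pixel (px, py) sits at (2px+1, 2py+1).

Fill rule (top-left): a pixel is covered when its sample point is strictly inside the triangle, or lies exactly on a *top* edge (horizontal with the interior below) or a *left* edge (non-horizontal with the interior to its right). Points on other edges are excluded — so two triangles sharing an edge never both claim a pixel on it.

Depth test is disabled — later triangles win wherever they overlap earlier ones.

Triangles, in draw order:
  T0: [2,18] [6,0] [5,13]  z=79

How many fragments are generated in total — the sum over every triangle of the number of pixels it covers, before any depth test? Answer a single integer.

T0:
  2·area = 34
  edge (2, 18)→(6, 0): d=(4,-18) top-left  bias=+0
  edge (6, 0)→(5, 13): d=(-1,13) right/bottom  bias=-1
  edge (5, 13)→(2, 18): d=(-3,5) right/bottom  bias=-1
    (2,2)@(5, 5): e=[2,8,24] → X
    (3,2)@(7, 5): e=[38,-18,14] → .
    (2,3)@(5, 7): e=[10,6,18] → X
    (3,3)@(7, 7): e=[46,-20,8] → .
    (2,4)@(5, 9): e=[18,4,12] → X
    (3,4)@(7, 9): e=[54,-22,2] → .
    (2,5)@(5, 11): e=[26,2,6] → X
    (3,5)@(7, 11): e=[62,-24,-4] → .
    (2,6)@(5, 13): e=[34,0,0] → .  [on edge]
    (1,7)@(3, 15): e=[6,24,4] → X
    (2,7)@(5, 15): e=[42,-2,-6] → .
    (1,8)@(3, 17): e=[14,22,-2] → .
  covered (5 px):
    . . . . .
    . . . . .
    . . X . .
    . . X . .
    . . X . .
    . . X . .
    . . . . .
    . X . . .
    . . . . .

Final: 5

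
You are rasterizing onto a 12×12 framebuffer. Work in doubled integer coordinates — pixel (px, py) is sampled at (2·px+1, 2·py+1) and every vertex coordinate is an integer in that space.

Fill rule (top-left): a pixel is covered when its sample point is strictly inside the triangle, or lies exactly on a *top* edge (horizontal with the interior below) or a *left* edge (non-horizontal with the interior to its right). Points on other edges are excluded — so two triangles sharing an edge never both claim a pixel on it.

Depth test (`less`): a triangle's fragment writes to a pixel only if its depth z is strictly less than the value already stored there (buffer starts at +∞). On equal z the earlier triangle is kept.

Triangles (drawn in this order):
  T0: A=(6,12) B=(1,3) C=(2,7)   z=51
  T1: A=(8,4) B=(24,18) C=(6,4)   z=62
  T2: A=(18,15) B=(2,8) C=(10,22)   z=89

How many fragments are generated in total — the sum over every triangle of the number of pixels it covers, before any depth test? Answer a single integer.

T0:
  2·area = 11  (B↔C swapped to make it positive)
  edge (6, 12)→(2, 7): d=(-4,-5) top-left  bias=+0
  edge (2, 7)→(1, 3): d=(-1,-4) top-left  bias=+0
  edge (1, 3)→(6, 12): d=(5,9) right/bottom  bias=-1
    (0,1)@(1, 3): e=[11,0,0] → ·  [on edge]
    (1,3)@(3, 7): e=[5,4,2] → #
    (2,3)@(5, 7): e=[15,12,-16] → ·
    (1,4)@(3, 9): e=[-3,2,12] → ·
    (1,5)@(3, 11): e=[-11,0,22] → ·  [on edge]
    (2,9)@(5, 19): e=[-33,0,44] → ·  [on edge]
    (5,10)@(11, 21): e=[-11,22,0] → ·  [on edge]
  covered (1 px):
    · · · · · · · · · · · ·
    · · · · · · · · · · · ·
    · · · · · · · · · · · ·
    · # · · · · · · · · · ·
    · · · · · · · · · · · ·
    · · · · · · · · · · · ·
    · · · · · · · · · · · ·
    · · · · · · · · · · · ·
    · · · · · · · · · · · ·
    · · · · · · · · · · · ·
    · · · · · · · · · · · ·
    · · · · · · · · · · · ·
T1:
  2·area = 28
  edge (8, 4)→(24, 18): d=(16,14) right/bottom  bias=-1
  edge (24, 18)→(6, 4): d=(-18,-14) top-left  bias=+0
  edge (6, 4)→(8, 4): d=(2,0) top-left  bias=+0
    (4,2)@(9, 5): e=[2,24,2] → #
    (5,2)@(11, 5): e=[-26,52,2] → ·
    (4,3)@(9, 7): e=[34,-12,6] → ·
    (5,3)@(11, 7): e=[6,16,6] → #
    (6,3)@(13, 7): e=[-22,44,6] → ·
    (5,4)@(11, 9): e=[38,-20,10] → ·
    (6,4)@(13, 9): e=[10,8,10] → #
    (7,4)@(15, 9): e=[-18,36,10] → ·
    (6,5)@(13, 11): e=[42,-28,14] → ·
    (7,5)@(15, 11): e=[14,0,14] → #  [on edge]
    (8,5)@(17, 11): e=[-14,28,14] → ·
    (7,6)@(15, 13): e=[46,-36,18] → ·
  covered (4 px):
    · · · · · · · · · · · ·
    · · · · · · · · · · · ·
    · · · · # · · · · · · ·
    · · · · · # · · · · · ·
    · · · · · · # · · · · ·
    · · · · · · · # · · · ·
    · · · · · · · · · · · ·
    · · · · · · · · · · · ·
    · · · · · · · · · · · ·
    · · · · · · · · · · · ·
    · · · · · · · · · · · ·
    · · · · · · · · · · · ·
T2:
  2·area = 168  (B↔C swapped to make it positive)
  edge (18, 15)→(10, 22): d=(-8,7) right/bottom  bias=-1
  edge (10, 22)→(2, 8): d=(-8,-14) top-left  bias=+0
  edge (2, 8)→(18, 15): d=(16,7) right/bottom  bias=-1
    (1,4)@(3, 9): e=[153,6,9] → #
    (2,4)@(5, 9): e=[139,34,-5] → ·
    (1,5)@(3, 11): e=[137,-10,41] → ·
    (2,5)@(5, 11): e=[123,18,27] → #
    (3,5)@(7, 11): e=[109,46,13] → #
    (4,5)@(9, 11): e=[95,74,-1] → ·
    (2,6)@(5, 13): e=[107,2,59] → #
    (4,6)@(9, 13): e=[79,58,31] → #
    (5,6)@(11, 13): e=[65,86,17] → #
    (6,6)@(13, 13): e=[51,114,3] → #
    (7,6)@(15, 13): e=[37,142,-11] → ·
    (2,7)@(5, 15): e=[91,-14,91] → ·
  covered (22 px):
    · · · · · · · · · · · ·
    · · · · · · · · · · · ·
    · · · · · · · · · · · ·
    · · · · · · · · · · · ·
    · # · · · · · · · · · ·
    · · # # · · · · · · · ·
    · · # # # # # · · · · ·
    · · · # # # # # # · · ·
    · · · · # # # # · · · ·
    · · · · # # # · · · · ·
    · · · · · # · · · · · ·
    · · · · · · · · · · · ·

Result: 27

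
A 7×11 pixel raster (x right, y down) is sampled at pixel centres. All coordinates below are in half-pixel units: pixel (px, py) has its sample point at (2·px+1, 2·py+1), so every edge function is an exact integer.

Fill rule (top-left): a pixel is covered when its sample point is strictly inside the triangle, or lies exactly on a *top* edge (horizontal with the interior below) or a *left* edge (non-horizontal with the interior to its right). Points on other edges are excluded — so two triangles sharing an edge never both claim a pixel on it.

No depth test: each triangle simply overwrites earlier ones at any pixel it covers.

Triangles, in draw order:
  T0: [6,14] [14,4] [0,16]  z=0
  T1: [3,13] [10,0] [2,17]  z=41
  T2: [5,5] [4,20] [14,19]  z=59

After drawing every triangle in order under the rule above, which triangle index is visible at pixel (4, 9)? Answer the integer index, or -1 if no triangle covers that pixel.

T0:
  2·area = 44  (B↔C swapped to make it positive)
  edge (6, 14)→(0, 16): d=(-6,2) right/bottom  bias=-1
  edge (0, 16)→(14, 4): d=(14,-12) top-left  bias=+0
  edge (14, 4)→(6, 14): d=(-8,10) right/bottom  bias=-1
    (6,2)@(13, 5): e=[40,2,2] → X
    (5,3)@(11, 7): e=[32,6,6] → X
    (6,3)@(13, 7): e=[28,30,-14] → .
    (4,4)@(9, 9): e=[24,10,10] → X
    (5,4)@(11, 9): e=[20,34,-10] → .
    (3,5)@(7, 11): e=[16,14,14] → X
    (4,5)@(9, 11): e=[12,38,-6] → .
    (2,6)@(5, 13): e=[8,18,18] → X
    (3,6)@(7, 13): e=[4,42,-2] → .
    (4,6)@(9, 13): e=[0,66,-22] → .  [on edge]
    (1,7)@(3, 15): e=[0,22,22] → .  [on edge]
    (2,7)@(5, 15): e=[-4,46,2] → .
  covered (5 px):
    . . . . . . .
    . . . . . . .
    . . . . . . X
    . . . . . X .
    . . . . X . .
    . . . X . . .
    . . X . . . .
    . . . . . . .
    . . . . . . .
    . . . . . . .
    . . . . . . .
T1:
  2·area = 15
  edge (3, 13)→(10, 0): d=(7,-13) top-left  bias=+0
  edge (10, 0)→(2, 17): d=(-8,17) right/bottom  bias=-1
  edge (2, 17)→(3, 13): d=(1,-4) top-left  bias=+0
    (2,2)@(5, 5): e=[-30,45,0] → .  [on edge]
    (1,6)@(3, 13): e=[0,15,0] → X  [on edge]
    (2,6)@(5, 13): e=[26,-19,8] → .
    (1,7)@(3, 15): e=[14,-1,2] → .
    (0,10)@(1, 21): e=[30,-15,0] → .  [on edge]
  covered (1 px):
    . . . . . . .
    . . . . . . .
    . . . . . . .
    . . . . . . .
    . . . . . . .
    . . . . . . .
    . X . . . . .
    . . . . . . .
    . . . . . . .
    . . . . . . .
    . . . . . . .
T2:
  2·area = 149  (B↔C swapped to make it positive)
  edge (5, 5)→(14, 19): d=(9,14) right/bottom  bias=-1
  edge (14, 19)→(4, 20): d=(-10,1) right/bottom  bias=-1
  edge (4, 20)→(5, 5): d=(1,-15) top-left  bias=+0
    (2,2)@(5, 5): e=[0,149,0] → .  [on edge]
    (2,3)@(5, 7): e=[18,129,2] → X
    (3,3)@(7, 7): e=[-10,127,32] → .
    (2,4)@(5, 9): e=[36,109,4] → X
    (3,4)@(7, 9): e=[8,107,34] → X
    (4,4)@(9, 9): e=[-20,105,64] → .
    (2,5)@(5, 11): e=[54,89,6] → X
    (4,5)@(9, 11): e=[-2,85,66] → .
    (2,6)@(5, 13): e=[72,69,8] → X
    (4,6)@(9, 13): e=[16,65,68] → X
    (5,6)@(11, 13): e=[-12,63,98] → .
    (2,7)@(5, 15): e=[90,49,10] → X
  covered (21 px):
    . . . . . . .
    . . . . . . .
    . . . . . . .
    . . X . . . .
    . . X X . . .
    . . X X . . .
    . . X X X . .
    . . X X X X .
    . . X X X X .
    . . X X X X X
    . . . . . . .

Z-buffer (winner per pixel, '.' = empty):
  . . . . . . .
  . . . . . . .
  . . . . . . 0
  . . 2 . . 0 .
  . . 2 2 0 . .
  . . 2 2 . . .
  . 1 2 2 2 . .
  . . 2 2 2 2 .
  . . 2 2 2 2 .
  . . 2 2 2 2 2
  . . . . . . .

Result: 2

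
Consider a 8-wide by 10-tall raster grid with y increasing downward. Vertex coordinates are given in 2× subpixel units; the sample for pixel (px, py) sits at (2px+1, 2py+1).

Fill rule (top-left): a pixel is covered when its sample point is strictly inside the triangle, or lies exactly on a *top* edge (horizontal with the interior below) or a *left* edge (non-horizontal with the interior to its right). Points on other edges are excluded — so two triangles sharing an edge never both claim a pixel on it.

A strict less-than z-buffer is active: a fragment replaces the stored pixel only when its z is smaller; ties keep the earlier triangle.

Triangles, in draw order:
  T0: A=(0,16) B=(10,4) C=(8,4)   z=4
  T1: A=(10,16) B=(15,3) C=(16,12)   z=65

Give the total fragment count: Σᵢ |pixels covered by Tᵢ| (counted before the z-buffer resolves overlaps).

T0:
  2·area = 24  (B↔C swapped to make it positive)
  edge (0, 16)→(8, 4): d=(8,-12) top-left  bias=+0
  edge (8, 4)→(10, 4): d=(2,0) top-left  bias=+0
  edge (10, 4)→(0, 16): d=(-10,12) right/bottom  bias=-1
    (4,2)@(9, 5): e=[20,2,2] → X
    (5,2)@(11, 5): e=[44,2,-22] → .
    (3,3)@(7, 7): e=[12,6,6] → X
    (4,3)@(9, 7): e=[36,6,-18] → .
    (2,4)@(5, 9): e=[4,10,10] → X
    (3,4)@(7, 9): e=[28,10,-14] → .
    (2,5)@(5, 11): e=[20,14,-10] → .
  covered (3 px):
    . . . . . . . .
    . . . . . . . .
    . . . . X . . .
    . . . X . . . .
    . . X . . . . .
    . . . . . . . .
    . . . . . . . .
    . . . . . . . .
    . . . . . . . .
    . . . . . . . .
T1:
  2·area = 58
  edge (10, 16)→(15, 3): d=(5,-13) top-left  bias=+0
  edge (15, 3)→(16, 12): d=(1,9) right/bottom  bias=-1
  edge (16, 12)→(10, 16): d=(-6,4) right/bottom  bias=-1
    (7,1)@(15, 3): e=[0,0,58] → .  [on edge]
    (7,2)@(15, 5): e=[10,2,46] → X
    (7,3)@(15, 7): e=[20,4,34] → X
    (6,4)@(13, 9): e=[4,24,30] → X
    (6,5)@(13, 11): e=[14,26,18] → X
    (6,6)@(13, 13): e=[24,28,6] → X
    (7,6)@(15, 13): e=[50,10,-2] → .
    (5,7)@(11, 15): e=[8,48,2] → X
    (6,7)@(13, 15): e=[34,30,-6] → .
    (5,8)@(11, 17): e=[18,50,-10] → .
  covered (8 px):
    . . . . . . . .
    . . . . . . . .
    . . . . . . . X
    . . . . . . . X
    . . . . . . X X
    . . . . . . X X
    . . . . . . X .
    . . . . . X . .
    . . . . . . . .
    . . . . . . . .

Answer: 11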